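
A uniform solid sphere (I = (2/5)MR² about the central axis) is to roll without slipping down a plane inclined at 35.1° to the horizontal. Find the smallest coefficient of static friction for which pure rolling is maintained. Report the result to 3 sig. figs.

μ_min ≈ 0.201

Here I = (2/5)MR², so the shape factor k = I/(MR²) = 0.4.
Translational: Mg sinθ − f = Ma. Rotational about the CM: fR = Iα = kMRa, so f = kMa.
These give a = g sinθ/(1+k) and the required friction f = kMg sinθ/(1+k).
With N = Mg cosθ, the no-slip condition f ≤ μN gives μ_min = f/N = k tanθ/(1+k).
μ_min = 0.4 × tan35.1° / 1.4 ≈ 0.201.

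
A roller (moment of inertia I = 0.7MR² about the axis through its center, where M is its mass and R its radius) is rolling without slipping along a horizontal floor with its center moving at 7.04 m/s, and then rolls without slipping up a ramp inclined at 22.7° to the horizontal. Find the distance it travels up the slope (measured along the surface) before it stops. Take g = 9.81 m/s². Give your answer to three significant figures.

The moment of inertia is 0.7MR², giving k ≡ I/(MR²) = 0.7.
Pure rolling means v = ωR; then KE = ½Mv² + ½I(v/R)² = ½(1+k)Mv² = (17/20)Mv².
Setting this equal to Mgh gives the vertical rise h = (1+k)v₀²/(2g) = 1.7×7.04²/(2×9.81) = 4.294 m.
The distance along the slope is d = h/sinθ = 4.294/sin22.7° ≈ 11.1 m.

d ≈ 11.1 m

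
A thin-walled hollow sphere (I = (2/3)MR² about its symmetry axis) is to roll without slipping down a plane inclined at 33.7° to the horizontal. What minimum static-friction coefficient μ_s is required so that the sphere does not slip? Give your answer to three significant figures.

The moment of inertia is (2/3)MR², giving k ≡ I/(MR²) = 2/3.
Along the incline Mg sinθ − f = Ma, and torque about the center fR = Iα = kMR²(a/R) gives f = kMa.
These give a = g sinθ/(1+k) and the required friction f = kMg sinθ/(1+k).
The normal force is N = Mg cosθ, so μ_min = f/N = k tanθ/(1+k).
μ_min = (2/3) × tan33.7° / 1.667 ≈ 0.267.

μ_min ≈ 0.267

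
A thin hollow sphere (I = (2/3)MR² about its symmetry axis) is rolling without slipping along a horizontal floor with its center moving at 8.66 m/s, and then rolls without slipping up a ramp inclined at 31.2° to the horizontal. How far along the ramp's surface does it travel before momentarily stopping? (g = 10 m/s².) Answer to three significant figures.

The moment of inertia is (2/3)MR², giving k ≡ I/(MR²) = 2/3.
Since it rolls without slipping, ω = v/R and KE = ½Mv² + ½Iω² = ½(1+k)Mv² = (5/6)Mv².
Setting this equal to Mgh gives the vertical rise h = (1+k)v₀²/(2g) = 1.667×8.66²/(2×10) = 6.25 m.
The distance along the slope is d = h/sinθ = 6.25/sin31.2° ≈ 12.1 m.

d ≈ 12.1 m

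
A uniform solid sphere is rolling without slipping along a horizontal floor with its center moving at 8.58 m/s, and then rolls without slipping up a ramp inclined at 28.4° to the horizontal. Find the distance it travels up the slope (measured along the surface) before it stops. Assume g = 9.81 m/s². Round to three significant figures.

d ≈ 11.0 m

The moment of inertia is (2/5)MR², giving k ≡ I/(MR²) = 0.4.
Pure rolling means v = ωR; then KE = ½Mv² + ½I(v/R)² = ½(1+k)Mv² = (7/10)Mv².
Setting this equal to Mgh gives the vertical rise h = (1+k)v₀²/(2g) = 1.4×8.58²/(2×9.81) = 5.253 m.
Along the incline, d = h/sinθ = 5.253/sin28.4° ≈ 11.0 m.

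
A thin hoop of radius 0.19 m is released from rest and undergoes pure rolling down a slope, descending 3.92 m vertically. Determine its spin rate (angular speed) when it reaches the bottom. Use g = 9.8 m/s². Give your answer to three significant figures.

The moment of inertia is MR², giving k ≡ I/(MR²) = 1.
Pure rolling means v = ωR; then KE = ½Mv² + ½I(v/R)² = ½(1+k)Mv² = Mv².
Energy conservation Mgh = ½(1+k)Mv² gives v = √(2gh/(1+k)) = √(2 × 9.8 × 3.92 / 2) = 6.198 m/s.
The angular speed follows from ω = v/R = 6.198/0.19 ≈ 32.6 rad/s.

ω ≈ 32.6 rad/s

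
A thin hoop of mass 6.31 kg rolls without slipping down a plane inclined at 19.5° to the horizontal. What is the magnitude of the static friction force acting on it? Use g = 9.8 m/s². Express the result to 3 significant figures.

f ≈ 10.3 N

For this body I = MR², i.e. k = I/(MR²) = 1.
Along the incline Mg sinθ − f = Ma, and torque about the center fR = Iα = kMR²(a/R) gives f = kMa.
Combining, a = g sinθ/(1+k) and f = kMa = kMg sinθ/(1+k).
f = 1 × 6.31 × 9.8 × sin19.5° / 2 ≈ 10.3 N.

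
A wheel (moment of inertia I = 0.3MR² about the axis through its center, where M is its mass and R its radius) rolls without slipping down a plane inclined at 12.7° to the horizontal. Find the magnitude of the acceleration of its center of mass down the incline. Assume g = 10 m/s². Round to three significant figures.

Here I = 0.3MR², so the shape factor k = I/(MR²) = 0.3.
Newton's second law down the slope: Mg sinθ − f = Ma. The torque equation fR = Iα (with α = a/R) gives f = kMa.
Eliminating f: Mg sinθ = (1+k)Ma, so a = g sinθ/(1+k) = 10 × sin12.7° / 1.3 ≈ 1.69 m/s².

a ≈ 1.69 m/s²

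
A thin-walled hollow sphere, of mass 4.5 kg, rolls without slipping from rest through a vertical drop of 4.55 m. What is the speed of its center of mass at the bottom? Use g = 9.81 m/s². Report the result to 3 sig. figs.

With I = (2/3)MR², the ratio k = I/(MR²) is 2/3.
The rolling condition ω = v/R makes the rotational term ½I(v/R)² = ½kMv², so KE_total = ½(1+k)Mv² = (5/6)Mv².
Setting Mgh = (5/6)Mv² gives v = √(2gh/(1+k)) = √(2·9.81·4.55/1.667) ≈ 7.32 m/s.

v ≈ 7.32 m/s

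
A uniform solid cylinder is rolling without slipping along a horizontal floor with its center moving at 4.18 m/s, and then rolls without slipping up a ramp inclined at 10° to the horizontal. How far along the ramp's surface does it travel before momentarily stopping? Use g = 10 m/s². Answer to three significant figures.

For this body I = (1/2)MR², i.e. k = I/(MR²) = 0.5.
Pure rolling means v = ωR; then KE = ½Mv² + ½I(v/R)² = ½(1+k)Mv² = (3/4)Mv².
Setting this equal to Mgh gives the vertical rise h = (1+k)v₀²/(2g) = 1.5×4.18²/(2×10) = 1.31 m.
The distance along the slope is d = h/sinθ = 1.31/sin10° ≈ 7.55 m.

d ≈ 7.55 m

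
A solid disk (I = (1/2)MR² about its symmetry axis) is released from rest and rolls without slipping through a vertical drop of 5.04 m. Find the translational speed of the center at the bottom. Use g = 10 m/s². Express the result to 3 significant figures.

For this body I = (1/2)MR², i.e. k = I/(MR²) = 0.5.
The rolling condition ω = v/R makes the rotational term ½I(v/R)² = ½kMv², so KE_total = ½(1+k)Mv² = (3/4)Mv².
Setting Mgh = (3/4)Mv² gives v = √(2gh/(1+k)) = √(2·10·5.04/1.5) ≈ 8.20 m/s.

v ≈ 8.20 m/s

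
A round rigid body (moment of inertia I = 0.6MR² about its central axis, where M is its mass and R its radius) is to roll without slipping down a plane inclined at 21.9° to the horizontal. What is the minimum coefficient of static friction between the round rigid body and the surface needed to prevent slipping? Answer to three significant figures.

For this body I = 0.6MR², i.e. k = I/(MR²) = 0.6.
Along the incline Mg sinθ − f = Ma, and torque about the center fR = Iα = kMR²(a/R) gives f = kMa.
These give a = g sinθ/(1+k) and the required friction f = kMg sinθ/(1+k).
With N = Mg cosθ, the no-slip condition f ≤ μN gives μ_min = f/N = k tanθ/(1+k).
μ_min = 0.6 × tan21.9° / 1.6 ≈ 0.151.

μ_min ≈ 0.151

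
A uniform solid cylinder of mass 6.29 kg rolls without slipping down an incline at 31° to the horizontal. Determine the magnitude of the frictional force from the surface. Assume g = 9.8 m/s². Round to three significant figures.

f ≈ 10.6 N

With I = (1/2)MR², the ratio k = I/(MR²) is 0.5.
Along the incline Mg sinθ − f = Ma, and torque about the center fR = Iα = kMR²(a/R) gives f = kMa.
Combining, a = g sinθ/(1+k) and f = kMa = kMg sinθ/(1+k).
f = 0.5 × 6.29 × 9.8 × sin31° / 1.5 ≈ 10.6 N.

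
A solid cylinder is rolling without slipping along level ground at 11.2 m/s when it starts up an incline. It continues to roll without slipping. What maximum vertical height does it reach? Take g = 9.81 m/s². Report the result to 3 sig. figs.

h ≈ 9.59 m

With I = (1/2)MR², the ratio k = I/(MR²) is 0.5.
Rolling without slipping gives ω = v/R, so the total kinetic energy is ½Mv² + ½Iω² = ½(1+k)Mv² = (3/4)Mv².
At the top the kinetic energy is zero, so (3/4)Mv₀² = Mgh.
Thus h = (1+k)v₀²/(2g) = 1.5 × 11.2² / (2 × 9.81) ≈ 9.59 m.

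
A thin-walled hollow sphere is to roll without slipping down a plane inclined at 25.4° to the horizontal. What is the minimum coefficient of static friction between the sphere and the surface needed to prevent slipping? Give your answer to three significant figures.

Here I = (2/3)MR², so the shape factor k = I/(MR²) = 2/3.
Newton's second law down the slope: Mg sinθ − f = Ma. The torque equation fR = Iα (with α = a/R) gives f = kMa.
These give a = g sinθ/(1+k) and the required friction f = kMg sinθ/(1+k).
The normal force is N = Mg cosθ, so μ_min = f/N = k tanθ/(1+k).
μ_min = (2/3) × tan25.4° / 1.667 ≈ 0.190.

μ_min ≈ 0.190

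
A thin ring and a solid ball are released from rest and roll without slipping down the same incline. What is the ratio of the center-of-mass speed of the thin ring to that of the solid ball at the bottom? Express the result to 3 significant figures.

v_ratio ≈ 0.837

Each satisfies Mgh = ½(1+k)Mv² with k = I/(MR²), so v ∝ 1/√(1+k).
For the thin ring k = 1; for the solid ball k = 0.4.
v₁/v₂ = √((1+k₂)/(1+k₁)) = √(1.4/2) ≈ 0.837.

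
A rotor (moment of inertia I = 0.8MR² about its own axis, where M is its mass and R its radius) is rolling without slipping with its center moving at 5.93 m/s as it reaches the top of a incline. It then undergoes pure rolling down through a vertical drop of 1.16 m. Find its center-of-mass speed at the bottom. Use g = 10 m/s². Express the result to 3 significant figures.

For this body I = 0.8MR², i.e. k = I/(MR²) = 0.8.
Since it rolls without slipping, ω = v/R and KE = ½Mv² + ½Iω² = ½(1+k)Mv² = (9/10)Mv².
Conserving energy between top and bottom: (9/10)Mv² = (9/10)Mv₀² + Mgh, hence v² = v₀² + 2gh/(1+k).
v = √(5.93² + 2×10×1.16/1.8) = √48.05 ≈ 6.93 m/s.

v ≈ 6.93 m/s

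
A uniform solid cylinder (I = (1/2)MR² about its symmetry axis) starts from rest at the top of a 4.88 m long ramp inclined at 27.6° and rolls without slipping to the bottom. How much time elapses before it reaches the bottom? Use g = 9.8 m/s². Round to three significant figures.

With I = (1/2)MR², the ratio k = I/(MR²) is 0.5.
Translational: Mg sinθ − f = Ma. Rotational about the CM: fR = Iα = kMRa, so f = kMa.
Hence a = g sinθ/(1+k) = 9.8×sin27.6°/1.5 = 3.027 m/s².
With constant a from rest, t = √(2L/a) = √(2·4.88/3.027) ≈ 1.80 s.

t ≈ 1.80 s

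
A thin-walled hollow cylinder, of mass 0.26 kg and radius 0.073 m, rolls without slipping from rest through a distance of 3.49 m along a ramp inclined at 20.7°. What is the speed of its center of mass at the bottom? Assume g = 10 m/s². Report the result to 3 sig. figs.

With I = MR², the ratio k = I/(MR²) is 1.
Pure rolling means v = ωR; then KE = ½Mv² + ½I(v/R)² = ½(1+k)Mv² = Mv².
The vertical drop is h = L sinθ = 3.49 × sin20.7° = 1.234 m.
Energy conservation: Mgh = Mv², so v = √(2gh/(1+k)) = √(2 × 10 × 1.234 / 2) ≈ 3.51 m/s.

v ≈ 3.51 m/s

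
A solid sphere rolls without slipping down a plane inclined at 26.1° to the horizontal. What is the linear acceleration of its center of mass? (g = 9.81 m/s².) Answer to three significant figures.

a ≈ 3.08 m/s²

The moment of inertia is (2/5)MR², giving k ≡ I/(MR²) = 0.4.
Translational: Mg sinθ − f = Ma. Rotational about the CM: fR = Iα = kMRa, so f = kMa.
Eliminating f: Mg sinθ = (1+k)Ma, so a = g sinθ/(1+k) = 9.81 × sin26.1° / 1.4 ≈ 3.08 m/s².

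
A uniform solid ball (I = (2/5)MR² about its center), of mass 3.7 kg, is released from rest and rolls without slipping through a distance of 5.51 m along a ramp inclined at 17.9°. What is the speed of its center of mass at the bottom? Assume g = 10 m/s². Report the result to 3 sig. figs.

For this body I = (2/5)MR², i.e. k = I/(MR²) = 0.4.
Rolling without slipping gives ω = v/R, so the total kinetic energy is ½Mv² + ½Iω² = ½(1+k)Mv² = (7/10)Mv².
The vertical drop is h = L sinθ = 5.51 × sin17.9° = 1.694 m.
Energy conservation: Mgh = (7/10)Mv², so v = √(2gh/(1+k)) = √(2 × 10 × 1.694 / 1.4) ≈ 4.92 m/s.

v ≈ 4.92 m/s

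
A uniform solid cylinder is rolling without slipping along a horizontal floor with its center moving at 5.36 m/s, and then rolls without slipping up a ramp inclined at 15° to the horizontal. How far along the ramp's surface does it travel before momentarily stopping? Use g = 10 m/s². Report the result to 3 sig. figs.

d ≈ 8.33 m

With I = (1/2)MR², the ratio k = I/(MR²) is 0.5.
The rolling condition ω = v/R makes the rotational term ½I(v/R)² = ½kMv², so KE_total = ½(1+k)Mv² = (3/4)Mv².
Setting this equal to Mgh gives the vertical rise h = (1+k)v₀²/(2g) = 1.5×5.36²/(2×10) = 2.155 m.
The distance along the slope is d = h/sinθ = 2.155/sin15° ≈ 8.33 m.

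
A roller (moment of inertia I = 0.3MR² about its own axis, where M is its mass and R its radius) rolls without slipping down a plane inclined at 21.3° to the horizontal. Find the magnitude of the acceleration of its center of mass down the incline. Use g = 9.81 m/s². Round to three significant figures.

a ≈ 2.74 m/s²

With I = 0.3MR², the ratio k = I/(MR²) is 0.3.
Newton's second law down the slope: Mg sinθ − f = Ma. The torque equation fR = Iα (with α = a/R) gives f = kMa.
Eliminating f: Mg sinθ = (1+k)Ma, so a = g sinθ/(1+k) = 9.81 × sin21.3° / 1.3 ≈ 2.74 m/s².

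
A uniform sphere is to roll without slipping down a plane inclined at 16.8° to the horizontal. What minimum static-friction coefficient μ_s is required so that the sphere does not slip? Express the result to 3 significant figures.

μ_min ≈ 0.0863

Here I = (2/5)MR², so the shape factor k = I/(MR²) = 0.4.
Translational: Mg sinθ − f = Ma. Rotational about the CM: fR = Iα = kMRa, so f = kMa.
These give a = g sinθ/(1+k) and the required friction f = kMg sinθ/(1+k).
With N = Mg cosθ, the no-slip condition f ≤ μN gives μ_min = f/N = k tanθ/(1+k).
μ_min = 0.4 × tan16.8° / 1.4 ≈ 0.0863.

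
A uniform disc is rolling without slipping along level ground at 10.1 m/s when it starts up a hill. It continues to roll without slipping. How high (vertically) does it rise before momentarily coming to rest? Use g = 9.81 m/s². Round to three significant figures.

h ≈ 7.80 m

For this body I = (1/2)MR², i.e. k = I/(MR²) = 0.5.
The rolling condition ω = v/R makes the rotational term ½I(v/R)² = ½kMv², so KE_total = ½(1+k)Mv² = (3/4)Mv².
At the top the kinetic energy is zero, so (3/4)Mv₀² = Mgh.
Thus h = (1+k)v₀²/(2g) = 1.5 × 10.1² / (2 × 9.81) ≈ 7.80 m.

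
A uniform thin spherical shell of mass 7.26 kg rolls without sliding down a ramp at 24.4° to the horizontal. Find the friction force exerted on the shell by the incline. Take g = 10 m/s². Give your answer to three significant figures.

f ≈ 12.0 N

The moment of inertia is (2/3)MR², giving k ≡ I/(MR²) = 2/3.
Translational: Mg sinθ − f = Ma. Rotational about the CM: fR = Iα = kMRa, so f = kMa.
Combining, a = g sinθ/(1+k) and f = kMa = kMg sinθ/(1+k).
f = (2/3) × 7.26 × 10 × sin24.4° / 1.667 ≈ 12.0 N.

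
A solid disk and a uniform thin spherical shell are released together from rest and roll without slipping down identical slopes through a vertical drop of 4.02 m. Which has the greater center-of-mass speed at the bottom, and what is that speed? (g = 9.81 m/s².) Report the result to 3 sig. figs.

For rolling without slipping, Mgh = ½(1+k)Mv² where k = I/(MR²), so v = √(2gh/(1+k)).
Solid disk: k = 0.5, giving v = √(2×9.81×4.02/1.5) = 7.251 m/s.
Uniform thin spherical shell: k = 2/3, giving v = √(2×9.81×4.02/1.667) = 6.879 m/s.
The smaller k wins: the solid disk, at ≈ 7.25 m/s.

the solid disk, at v ≈ 7.25 m/s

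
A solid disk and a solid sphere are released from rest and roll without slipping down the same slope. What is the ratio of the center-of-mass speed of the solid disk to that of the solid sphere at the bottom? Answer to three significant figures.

Each satisfies Mgh = ½(1+k)Mv² with k = I/(MR²), so v ∝ 1/√(1+k).
For the solid disk k = 0.5; for the solid sphere k = 0.4.
v₁/v₂ = √((1+k₂)/(1+k₁)) = √(1.4/1.5) ≈ 0.966.

v_ratio ≈ 0.966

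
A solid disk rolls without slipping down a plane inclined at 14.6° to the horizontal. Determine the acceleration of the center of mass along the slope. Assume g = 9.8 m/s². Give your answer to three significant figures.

a ≈ 1.65 m/s²

The moment of inertia is (1/2)MR², giving k ≡ I/(MR²) = 0.5.
Translational: Mg sinθ − f = Ma. Rotational about the CM: fR = Iα = kMRa, so f = kMa.
Eliminating f: Mg sinθ = (1+k)Ma, so a = g sinθ/(1+k) = 9.8 × sin14.6° / 1.5 ≈ 1.65 m/s².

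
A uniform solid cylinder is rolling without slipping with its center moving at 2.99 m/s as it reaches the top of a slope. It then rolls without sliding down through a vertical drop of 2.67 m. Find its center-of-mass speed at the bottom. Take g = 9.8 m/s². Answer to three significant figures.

Here I = (1/2)MR², so the shape factor k = I/(MR²) = 0.5.
Rolling without slipping gives ω = v/R, so the total kinetic energy is ½Mv² + ½Iω² = ½(1+k)Mv² = (3/4)Mv².
Conserving energy between top and bottom: (3/4)Mv² = (3/4)Mv₀² + Mgh, hence v² = v₀² + 2gh/(1+k).
v = √(2.99² + 2×9.8×2.67/1.5) = √43.83 ≈ 6.62 m/s.

v ≈ 6.62 m/s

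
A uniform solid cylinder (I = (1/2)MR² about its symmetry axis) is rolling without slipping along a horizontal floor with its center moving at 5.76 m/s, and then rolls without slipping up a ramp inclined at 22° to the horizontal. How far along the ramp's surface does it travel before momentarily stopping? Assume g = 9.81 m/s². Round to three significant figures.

With I = (1/2)MR², the ratio k = I/(MR²) is 0.5.
The rolling condition ω = v/R makes the rotational term ½I(v/R)² = ½kMv², so KE_total = ½(1+k)Mv² = (3/4)Mv².
Setting this equal to Mgh gives the vertical rise h = (1+k)v₀²/(2g) = 1.5×5.76²/(2×9.81) = 2.537 m.
The distance along the slope is d = h/sinθ = 2.537/sin22° ≈ 6.77 m.

d ≈ 6.77 m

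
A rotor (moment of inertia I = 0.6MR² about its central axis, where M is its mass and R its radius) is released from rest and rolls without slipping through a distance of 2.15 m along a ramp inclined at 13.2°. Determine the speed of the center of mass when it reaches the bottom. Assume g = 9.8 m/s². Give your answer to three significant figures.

v ≈ 2.45 m/s

For this body I = 0.6MR², i.e. k = I/(MR²) = 0.6.
The rolling condition ω = v/R makes the rotational term ½I(v/R)² = ½kMv², so KE_total = ½(1+k)Mv² = (4/5)Mv².
The vertical drop is h = L sinθ = 2.15 × sin13.2° = 0.491 m.
Energy conservation: Mgh = (4/5)Mv², so v = √(2gh/(1+k)) = √(2 × 9.8 × 0.491 / 1.6) ≈ 2.45 m/s.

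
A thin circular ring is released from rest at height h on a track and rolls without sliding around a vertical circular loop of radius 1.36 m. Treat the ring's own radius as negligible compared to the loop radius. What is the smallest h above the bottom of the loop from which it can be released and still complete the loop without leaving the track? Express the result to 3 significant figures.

h_min ≈ 4.08 m

Here I = MR², so the shape factor k = I/(MR²) = 1.
At the top of the loop, the minimum-contact condition is Mg = Mv_top²/r, so v_top² = gr.
With ω = v/R, the kinetic energy at speed v is ½(1+k)Mv² = Mv².
Energy conservation from release (height h) to the top (height 2r): Mgh = Mg(2r) + M·gr.
Thus h_min = 2r + (1+k)r/2 = r(2 + 2/2) = 1.36 × 3 ≈ 4.08 m.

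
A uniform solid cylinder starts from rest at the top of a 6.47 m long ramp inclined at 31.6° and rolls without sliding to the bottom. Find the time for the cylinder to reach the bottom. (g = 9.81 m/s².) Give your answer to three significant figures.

With I = (1/2)MR², the ratio k = I/(MR²) is 0.5.
Newton's second law down the slope: Mg sinθ − f = Ma. The torque equation fR = Iα (with α = a/R) gives f = kMa.
Hence a = g sinθ/(1+k) = 9.81×sin31.6°/1.5 = 3.427 m/s².
Starting from rest, L = ½at², so t = √(2L/a) = √(2×6.47/3.427) ≈ 1.94 s.

t ≈ 1.94 s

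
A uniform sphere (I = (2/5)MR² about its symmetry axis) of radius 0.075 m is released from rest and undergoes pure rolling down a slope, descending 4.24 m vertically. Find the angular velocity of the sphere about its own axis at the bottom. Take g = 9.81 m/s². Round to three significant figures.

With I = (2/5)MR², the ratio k = I/(MR²) is 0.4.
Since it rolls without slipping, ω = v/R and KE = ½Mv² + ½Iω² = ½(1+k)Mv² = (7/10)Mv².
Energy conservation Mgh = ½(1+k)Mv² gives v = √(2gh/(1+k)) = √(2 × 9.81 × 4.24 / 1.4) = 7.708 m/s.
Then ω = v/R = 7.708 / 0.075 ≈ 103 rad/s.

ω ≈ 103 rad/s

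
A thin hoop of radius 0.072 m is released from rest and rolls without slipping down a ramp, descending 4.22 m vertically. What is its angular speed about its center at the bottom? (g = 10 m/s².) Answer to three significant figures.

ω ≈ 90.2 rad/s

With I = MR², the ratio k = I/(MR²) is 1.
Since it rolls without slipping, ω = v/R and KE = ½Mv² + ½Iω² = ½(1+k)Mv² = Mv².
Energy conservation Mgh = ½(1+k)Mv² gives v = √(2gh/(1+k)) = √(2 × 10 × 4.22 / 2) = 6.496 m/s.
Then ω = v/R = 6.496 / 0.072 ≈ 90.2 rad/s.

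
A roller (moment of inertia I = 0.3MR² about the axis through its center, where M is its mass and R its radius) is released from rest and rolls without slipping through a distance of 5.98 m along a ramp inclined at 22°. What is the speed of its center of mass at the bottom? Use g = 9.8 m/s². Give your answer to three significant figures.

For this body I = 0.3MR², i.e. k = I/(MR²) = 0.3.
Since it rolls without slipping, ω = v/R and KE = ½Mv² + ½Iω² = ½(1+k)Mv² = (13/20)Mv².
The vertical drop is h = L sinθ = 5.98 × sin22° = 2.24 m.
Setting Mgh = (13/20)Mv² gives v = √(2gh/(1+k)) = √(2·9.8·2.24/1.3) ≈ 5.81 m/s.

v ≈ 5.81 m/s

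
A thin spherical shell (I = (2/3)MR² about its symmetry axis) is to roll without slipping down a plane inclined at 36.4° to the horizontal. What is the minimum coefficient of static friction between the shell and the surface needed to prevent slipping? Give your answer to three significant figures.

Here I = (2/3)MR², so the shape factor k = I/(MR²) = 2/3.
Along the incline Mg sinθ − f = Ma, and torque about the center fR = Iα = kMR²(a/R) gives f = kMa.
These give a = g sinθ/(1+k) and the required friction f = kMg sinθ/(1+k).
The normal force is N = Mg cosθ, so μ_min = f/N = k tanθ/(1+k).
μ_min = (2/3) × tan36.4° / 1.667 ≈ 0.295.

μ_min ≈ 0.295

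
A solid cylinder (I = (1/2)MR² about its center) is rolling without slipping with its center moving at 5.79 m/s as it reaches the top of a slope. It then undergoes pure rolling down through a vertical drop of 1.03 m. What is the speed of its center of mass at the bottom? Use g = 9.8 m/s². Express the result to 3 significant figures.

v ≈ 6.85 m/s

For this body I = (1/2)MR², i.e. k = I/(MR²) = 0.5.
The rolling condition ω = v/R makes the rotational term ½I(v/R)² = ½kMv², so KE_total = ½(1+k)Mv² = (3/4)Mv².
Conserving energy between top and bottom: (3/4)Mv² = (3/4)Mv₀² + Mgh, hence v² = v₀² + 2gh/(1+k).
v = √(5.79² + 2×9.8×1.03/1.5) = √46.98 ≈ 6.85 m/s.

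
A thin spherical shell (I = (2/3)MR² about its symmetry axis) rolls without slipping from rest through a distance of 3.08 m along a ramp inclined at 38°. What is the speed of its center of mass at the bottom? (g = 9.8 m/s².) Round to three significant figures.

Here I = (2/3)MR², so the shape factor k = I/(MR²) = 2/3.
Pure rolling means v = ωR; then KE = ½Mv² + ½I(v/R)² = ½(1+k)Mv² = (5/6)Mv².
The vertical drop is h = L sinθ = 3.08 × sin38° = 1.896 m.
Setting Mgh = (5/6)Mv² gives v = √(2gh/(1+k)) = √(2·9.8·1.896/1.667) ≈ 4.72 m/s.

v ≈ 4.72 m/s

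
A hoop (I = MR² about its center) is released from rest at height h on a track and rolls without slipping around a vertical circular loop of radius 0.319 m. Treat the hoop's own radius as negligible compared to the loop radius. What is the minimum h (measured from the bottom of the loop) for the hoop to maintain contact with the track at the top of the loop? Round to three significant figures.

h_min ≈ 0.957 m

Here I = MR², so the shape factor k = I/(MR²) = 1.
At the top of the loop, the minimum-contact condition is Mg = Mv_top²/r, so v_top² = gr.
With ω = v/R, the kinetic energy at speed v is ½(1+k)Mv² = Mv².
Energy conservation from release (height h) to the top (height 2r): Mgh = Mg(2r) + M·gr.
Thus h_min = 2r + (1+k)r/2 = r(2 + 2/2) = 0.319 × 3 ≈ 0.957 m.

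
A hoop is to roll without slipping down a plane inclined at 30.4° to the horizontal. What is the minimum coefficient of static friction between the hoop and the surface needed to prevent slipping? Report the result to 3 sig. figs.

μ_min ≈ 0.293

The moment of inertia is MR², giving k ≡ I/(MR²) = 1.
Translational: Mg sinθ − f = Ma. Rotational about the CM: fR = Iα = kMRa, so f = kMa.
These give a = g sinθ/(1+k) and the required friction f = kMg sinθ/(1+k).
The normal force is N = Mg cosθ, so μ_min = f/N = k tanθ/(1+k).
μ_min = 1 × tan30.4° / 2 ≈ 0.293.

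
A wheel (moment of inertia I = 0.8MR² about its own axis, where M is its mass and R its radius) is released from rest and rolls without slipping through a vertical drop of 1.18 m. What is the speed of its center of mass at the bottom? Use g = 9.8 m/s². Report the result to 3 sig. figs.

v ≈ 3.58 m/s

The moment of inertia is 0.8MR², giving k ≡ I/(MR²) = 0.8.
Since it rolls without slipping, ω = v/R and KE = ½Mv² + ½Iω² = ½(1+k)Mv² = (9/10)Mv².
Energy conservation: Mgh = (9/10)Mv², so v = √(2gh/(1+k)) = √(2 × 9.8 × 1.18 / 1.8) ≈ 3.58 m/s.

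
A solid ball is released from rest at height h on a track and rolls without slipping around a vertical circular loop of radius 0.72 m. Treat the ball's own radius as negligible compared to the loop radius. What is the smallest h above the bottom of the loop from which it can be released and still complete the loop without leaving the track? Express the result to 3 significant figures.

h_min ≈ 1.94 m

The moment of inertia is (2/5)MR², giving k ≡ I/(MR²) = 0.4.
At the top of the loop, the minimum-contact condition is Mg = Mv_top²/r, so v_top² = gr.
With ω = v/R, the kinetic energy at speed v is ½(1+k)Mv² = (7/10)Mv².
Energy conservation from release (height h) to the top (height 2r): Mgh = Mg(2r) + (7/10)M·gr.
Thus h_min = 2r + (1+k)r/2 = r(2 + 1.4/2) = 0.72 × 2.7 ≈ 1.94 m.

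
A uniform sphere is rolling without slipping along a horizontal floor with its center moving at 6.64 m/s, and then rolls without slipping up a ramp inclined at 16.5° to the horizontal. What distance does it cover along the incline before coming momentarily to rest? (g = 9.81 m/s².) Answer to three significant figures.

With I = (2/5)MR², the ratio k = I/(MR²) is 0.4.
Since it rolls without slipping, ω = v/R and KE = ½Mv² + ½Iω² = ½(1+k)Mv² = (7/10)Mv².
Setting this equal to Mgh gives the vertical rise h = (1+k)v₀²/(2g) = 1.4×6.64²/(2×9.81) = 3.146 m.
Along the incline, d = h/sinθ = 3.146/sin16.5° ≈ 11.1 m.

d ≈ 11.1 m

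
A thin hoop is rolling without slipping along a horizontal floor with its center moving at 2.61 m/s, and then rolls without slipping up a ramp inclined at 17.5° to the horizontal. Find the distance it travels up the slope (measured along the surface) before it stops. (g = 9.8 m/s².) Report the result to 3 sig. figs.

For this body I = MR², i.e. k = I/(MR²) = 1.
Rolling without slipping gives ω = v/R, so the total kinetic energy is ½Mv² + ½Iω² = ½(1+k)Mv² = Mv².
Setting this equal to Mgh gives the vertical rise h = (1+k)v₀²/(2g) = 2×2.61²/(2×9.8) = 0.6951 m.
Along the incline, d = h/sinθ = 0.6951/sin17.5° ≈ 2.31 m.

d ≈ 2.31 m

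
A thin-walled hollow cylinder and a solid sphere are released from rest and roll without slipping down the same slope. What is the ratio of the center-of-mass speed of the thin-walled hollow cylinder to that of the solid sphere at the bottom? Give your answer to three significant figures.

v_ratio ≈ 0.837

Each satisfies Mgh = ½(1+k)Mv² with k = I/(MR²), so v ∝ 1/√(1+k).
For the thin-walled hollow cylinder k = 1; for the solid sphere k = 0.4.
v₁/v₂ = √((1+k₂)/(1+k₁)) = √(1.4/2) ≈ 0.837.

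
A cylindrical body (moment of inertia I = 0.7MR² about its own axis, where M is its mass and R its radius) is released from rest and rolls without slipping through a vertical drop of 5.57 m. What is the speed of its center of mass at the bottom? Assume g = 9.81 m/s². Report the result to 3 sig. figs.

For this body I = 0.7MR², i.e. k = I/(MR²) = 0.7.
Since it rolls without slipping, ω = v/R and KE = ½Mv² + ½Iω² = ½(1+k)Mv² = (17/20)Mv².
Setting Mgh = (17/20)Mv² gives v = √(2gh/(1+k)) = √(2·9.81·5.57/1.7) ≈ 8.02 m/s.

v ≈ 8.02 m/s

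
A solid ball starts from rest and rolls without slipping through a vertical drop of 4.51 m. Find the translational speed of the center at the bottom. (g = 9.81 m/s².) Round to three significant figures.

v ≈ 7.95 m/s

With I = (2/5)MR², the ratio k = I/(MR²) is 0.4.
The rolling condition ω = v/R makes the rotational term ½I(v/R)² = ½kMv², so KE_total = ½(1+k)Mv² = (7/10)Mv².
Setting Mgh = (7/10)Mv² gives v = √(2gh/(1+k)) = √(2·9.81·4.51/1.4) ≈ 7.95 m/s.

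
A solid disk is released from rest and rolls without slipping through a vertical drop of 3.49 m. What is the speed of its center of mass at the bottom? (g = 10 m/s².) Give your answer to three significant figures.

v ≈ 6.82 m/s

The moment of inertia is (1/2)MR², giving k ≡ I/(MR²) = 0.5.
The rolling condition ω = v/R makes the rotational term ½I(v/R)² = ½kMv², so KE_total = ½(1+k)Mv² = (3/4)Mv².
Setting Mgh = (3/4)Mv² gives v = √(2gh/(1+k)) = √(2·10·3.49/1.5) ≈ 6.82 m/s.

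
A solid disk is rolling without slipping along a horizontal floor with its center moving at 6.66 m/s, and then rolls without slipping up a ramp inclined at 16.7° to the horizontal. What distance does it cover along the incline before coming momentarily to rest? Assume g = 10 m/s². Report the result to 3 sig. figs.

For this body I = (1/2)MR², i.e. k = I/(MR²) = 0.5.
Since it rolls without slipping, ω = v/R and KE = ½Mv² + ½Iω² = ½(1+k)Mv² = (3/4)Mv².
Setting this equal to Mgh gives the vertical rise h = (1+k)v₀²/(2g) = 1.5×6.66²/(2×10) = 3.327 m.
Along the incline, d = h/sinθ = 3.327/sin16.7° ≈ 11.6 m.

d ≈ 11.6 m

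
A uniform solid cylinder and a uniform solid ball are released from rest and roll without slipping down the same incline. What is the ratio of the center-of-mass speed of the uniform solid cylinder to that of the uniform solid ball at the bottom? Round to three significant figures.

Each satisfies Mgh = ½(1+k)Mv² with k = I/(MR²), so v ∝ 1/√(1+k).
For the uniform solid cylinder k = 0.5; for the uniform solid ball k = 0.4.
v₁/v₂ = √((1+k₂)/(1+k₁)) = √(1.4/1.5) ≈ 0.966.

v_ratio ≈ 0.966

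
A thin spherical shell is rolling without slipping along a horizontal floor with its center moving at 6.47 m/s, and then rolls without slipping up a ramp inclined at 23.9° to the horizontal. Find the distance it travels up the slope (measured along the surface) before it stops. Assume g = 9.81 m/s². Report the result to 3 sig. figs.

d ≈ 8.78 m

The moment of inertia is (2/3)MR², giving k ≡ I/(MR²) = 2/3.
Since it rolls without slipping, ω = v/R and KE = ½Mv² + ½Iω² = ½(1+k)Mv² = (5/6)Mv².
Setting this equal to Mgh gives the vertical rise h = (1+k)v₀²/(2g) = 1.667×6.47²/(2×9.81) = 3.556 m.
Along the incline, d = h/sinθ = 3.556/sin23.9° ≈ 8.78 m.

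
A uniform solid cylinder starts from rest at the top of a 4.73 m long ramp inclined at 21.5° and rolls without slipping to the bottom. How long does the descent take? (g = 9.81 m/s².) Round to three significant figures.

The moment of inertia is (1/2)MR², giving k ≡ I/(MR²) = 0.5.
Newton's second law down the slope: Mg sinθ − f = Ma. The torque equation fR = Iα (with α = a/R) gives f = kMa.
Hence a = g sinθ/(1+k) = 9.81×sin21.5°/1.5 = 2.397 m/s².
Starting from rest, L = ½at², so t = √(2L/a) = √(2×4.73/2.397) ≈ 1.99 s.

t ≈ 1.99 s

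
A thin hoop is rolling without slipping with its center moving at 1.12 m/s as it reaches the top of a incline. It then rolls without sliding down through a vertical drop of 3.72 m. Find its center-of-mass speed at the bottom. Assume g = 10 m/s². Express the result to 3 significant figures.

For this body I = MR², i.e. k = I/(MR²) = 1.
Rolling without slipping gives ω = v/R, so the total kinetic energy is ½Mv² + ½Iω² = ½(1+k)Mv² = Mv².
Conserving energy between top and bottom: Mv² = Mv₀² + Mgh, hence v² = v₀² + 2gh/(1+k).
v = √(1.12² + 2×10×3.72/2) = √38.45 ≈ 6.20 m/s.

v ≈ 6.20 m/s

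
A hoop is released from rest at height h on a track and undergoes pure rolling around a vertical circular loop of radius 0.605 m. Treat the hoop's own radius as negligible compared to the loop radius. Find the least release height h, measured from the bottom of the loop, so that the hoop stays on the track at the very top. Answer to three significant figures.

h_min ≈ 1.82 m

The moment of inertia is MR², giving k ≡ I/(MR²) = 1.
At the top of the loop, the minimum-contact condition is Mg = Mv_top²/r, so v_top² = gr.
With ω = v/R, the kinetic energy at speed v is ½(1+k)Mv² = Mv².
Energy conservation from release (height h) to the top (height 2r): Mgh = Mg(2r) + M·gr.
Thus h_min = 2r + (1+k)r/2 = r(2 + 2/2) = 0.605 × 3 ≈ 1.82 m.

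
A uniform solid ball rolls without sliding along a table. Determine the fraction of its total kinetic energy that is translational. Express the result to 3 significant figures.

With I = (2/5)MR², the ratio k = I/(MR²) is 0.4.
Since ω = v/R, the translational part is ½Mv² and the rotational part is ½I(v/R)² = ½kMv²; the total is ½(1+k)Mv².
The translational fraction is therefore 1/(1+k) = 1/1.4 ≈ 0.714.

fraction ≈ 0.714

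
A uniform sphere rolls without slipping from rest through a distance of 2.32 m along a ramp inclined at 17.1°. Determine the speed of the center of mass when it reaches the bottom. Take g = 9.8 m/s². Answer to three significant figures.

v ≈ 3.09 m/s

Here I = (2/5)MR², so the shape factor k = I/(MR²) = 0.4.
Rolling without slipping gives ω = v/R, so the total kinetic energy is ½Mv² + ½Iω² = ½(1+k)Mv² = (7/10)Mv².
The vertical drop is h = L sinθ = 2.32 × sin17.1° = 0.6822 m.
Setting Mgh = (7/10)Mv² gives v = √(2gh/(1+k)) = √(2·9.8·0.6822/1.4) ≈ 3.09 m/s.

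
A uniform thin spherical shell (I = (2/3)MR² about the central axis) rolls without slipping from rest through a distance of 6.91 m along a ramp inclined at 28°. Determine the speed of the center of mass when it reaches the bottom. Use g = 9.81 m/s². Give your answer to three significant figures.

v ≈ 6.18 m/s

With I = (2/3)MR², the ratio k = I/(MR²) is 2/3.
The rolling condition ω = v/R makes the rotational term ½I(v/R)² = ½kMv², so KE_total = ½(1+k)Mv² = (5/6)Mv².
The vertical drop is h = L sinθ = 6.91 × sin28° = 3.244 m.
Setting Mgh = (5/6)Mv² gives v = √(2gh/(1+k)) = √(2·9.81·3.244/1.667) ≈ 6.18 m/s.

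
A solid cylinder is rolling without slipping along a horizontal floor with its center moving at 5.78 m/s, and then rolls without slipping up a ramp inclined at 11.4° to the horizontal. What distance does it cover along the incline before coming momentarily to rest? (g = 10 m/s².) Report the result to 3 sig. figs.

d ≈ 12.7 m

Here I = (1/2)MR², so the shape factor k = I/(MR²) = 0.5.
The rolling condition ω = v/R makes the rotational term ½I(v/R)² = ½kMv², so KE_total = ½(1+k)Mv² = (3/4)Mv².
Setting this equal to Mgh gives the vertical rise h = (1+k)v₀²/(2g) = 1.5×5.78²/(2×10) = 2.506 m.
The distance along the slope is d = h/sinθ = 2.506/sin11.4° ≈ 12.7 m.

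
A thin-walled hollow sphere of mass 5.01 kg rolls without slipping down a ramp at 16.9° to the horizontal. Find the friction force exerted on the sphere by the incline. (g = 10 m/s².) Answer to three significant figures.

f ≈ 5.83 N

The moment of inertia is (2/3)MR², giving k ≡ I/(MR²) = 2/3.
Translational: Mg sinθ − f = Ma. Rotational about the CM: fR = Iα = kMRa, so f = kMa.
Combining, a = g sinθ/(1+k) and f = kMa = kMg sinθ/(1+k).
f = (2/3) × 5.01 × 10 × sin16.9° / 1.667 ≈ 5.83 N.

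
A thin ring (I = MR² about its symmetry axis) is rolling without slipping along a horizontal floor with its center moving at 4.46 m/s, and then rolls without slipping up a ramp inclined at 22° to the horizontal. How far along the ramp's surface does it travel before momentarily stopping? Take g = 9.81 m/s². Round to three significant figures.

Here I = MR², so the shape factor k = I/(MR²) = 1.
Since it rolls without slipping, ω = v/R and KE = ½Mv² + ½Iω² = ½(1+k)Mv² = Mv².
Setting this equal to Mgh gives the vertical rise h = (1+k)v₀²/(2g) = 2×4.46²/(2×9.81) = 2.028 m.
The distance along the slope is d = h/sinθ = 2.028/sin22° ≈ 5.41 m.

d ≈ 5.41 m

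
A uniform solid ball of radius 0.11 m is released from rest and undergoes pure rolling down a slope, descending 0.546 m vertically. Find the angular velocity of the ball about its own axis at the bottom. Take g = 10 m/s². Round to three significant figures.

The moment of inertia is (2/5)MR², giving k ≡ I/(MR²) = 0.4.
Pure rolling means v = ωR; then KE = ½Mv² + ½I(v/R)² = ½(1+k)Mv² = (7/10)Mv².
Energy conservation Mgh = ½(1+k)Mv² gives v = √(2gh/(1+k)) = √(2 × 10 × 0.546 / 1.4) = 2.793 m/s.
The angular speed follows from ω = v/R = 2.793/0.11 ≈ 25.4 rad/s.

ω ≈ 25.4 rad/s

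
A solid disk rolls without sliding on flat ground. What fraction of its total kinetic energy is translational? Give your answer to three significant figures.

fraction ≈ 0.667

The moment of inertia is (1/2)MR², giving k ≡ I/(MR²) = 0.5.
With ω = v/R, KE_trans = ½Mv² and KE_rot = ½Iω² = ½kMv², so KE_total = ½(1+k)Mv².
The translational fraction is therefore 1/(1+k) = 1/1.5 ≈ 0.667.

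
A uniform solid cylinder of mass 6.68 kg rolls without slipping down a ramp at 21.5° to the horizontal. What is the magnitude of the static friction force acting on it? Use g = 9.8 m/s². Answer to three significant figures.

f ≈ 8.00 N

With I = (1/2)MR², the ratio k = I/(MR²) is 0.5.
Newton's second law down the slope: Mg sinθ − f = Ma. The torque equation fR = Iα (with α = a/R) gives f = kMa.
Combining, a = g sinθ/(1+k) and f = kMa = kMg sinθ/(1+k).
f = 0.5 × 6.68 × 9.8 × sin21.5° / 1.5 ≈ 8.00 N.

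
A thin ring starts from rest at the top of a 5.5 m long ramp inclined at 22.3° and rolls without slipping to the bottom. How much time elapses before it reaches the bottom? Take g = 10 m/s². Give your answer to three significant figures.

The moment of inertia is MR², giving k ≡ I/(MR²) = 1.
Translational: Mg sinθ − f = Ma. Rotational about the CM: fR = Iα = kMRa, so f = kMa.
Hence a = g sinθ/(1+k) = 10×sin22.3°/2 = 1.897 m/s².
With constant a from rest, t = √(2L/a) = √(2·5.5/1.897) ≈ 2.41 s.

t ≈ 2.41 s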